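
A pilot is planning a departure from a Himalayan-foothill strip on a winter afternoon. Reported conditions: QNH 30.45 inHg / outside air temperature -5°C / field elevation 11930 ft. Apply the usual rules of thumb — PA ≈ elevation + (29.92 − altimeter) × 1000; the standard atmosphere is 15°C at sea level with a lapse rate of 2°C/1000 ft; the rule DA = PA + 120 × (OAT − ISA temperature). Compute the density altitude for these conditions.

Pressure altitude = 11930 + (29.92 − 30.45) × 1000 = 11930 + (-530) = 11400 ft.
ISA temperature at 11400 ft = 15 − 2 × (11400/1000) = -7.8°C.
ISA deviation = -5 − (-7.8) = +2.8°C.
Density altitude = 11400 + 120 × (2.8) = 11736 ft.

11736 ft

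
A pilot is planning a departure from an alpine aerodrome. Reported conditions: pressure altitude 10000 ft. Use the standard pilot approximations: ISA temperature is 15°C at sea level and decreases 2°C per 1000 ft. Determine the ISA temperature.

ISA temperature = 15 − 2 × (10000/1000) = 15 − 20 = -5°C.

-5°C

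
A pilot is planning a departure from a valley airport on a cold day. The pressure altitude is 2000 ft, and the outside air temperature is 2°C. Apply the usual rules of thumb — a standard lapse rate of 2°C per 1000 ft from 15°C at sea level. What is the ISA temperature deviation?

ISA-9°C

ISA temperature at 2000 ft = 15 − 2 × (2000/1000) = 11°C.
Deviation = OAT − ISA = 2 − 11 = -9°C.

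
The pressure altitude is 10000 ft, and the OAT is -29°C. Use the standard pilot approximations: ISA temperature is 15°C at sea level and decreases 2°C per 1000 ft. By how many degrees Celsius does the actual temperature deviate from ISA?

ISA-24°C

ISA temperature at 10000 ft = 15 − 2 × (10000/1000) = -5°C.
Deviation = OAT − ISA = -29 − (-5) = -24°C.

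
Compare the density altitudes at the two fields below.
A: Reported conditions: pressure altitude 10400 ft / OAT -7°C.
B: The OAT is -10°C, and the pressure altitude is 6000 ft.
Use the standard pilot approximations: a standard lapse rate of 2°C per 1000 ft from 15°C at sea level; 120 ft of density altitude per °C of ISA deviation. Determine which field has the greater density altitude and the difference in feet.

A: ISA temp = -5.8°C, deviation -1.2°C, DA = 10400 + 120 × (-1.2) = 10256 ft.
B: ISA temp = 3°C, deviation -13°C, DA = 6000 + 120 × (-13) = 4440 ft.
A is higher by 10256 − 4440 = 5816 ft.

A by 5816 ft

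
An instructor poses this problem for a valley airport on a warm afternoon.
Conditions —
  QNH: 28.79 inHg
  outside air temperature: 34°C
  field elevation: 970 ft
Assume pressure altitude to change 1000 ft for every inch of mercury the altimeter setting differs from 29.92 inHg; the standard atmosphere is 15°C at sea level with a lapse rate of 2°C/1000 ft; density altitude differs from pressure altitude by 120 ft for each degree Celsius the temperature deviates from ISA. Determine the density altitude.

Pressure altitude = 970 + (29.92 − 28.79) × 1000 = 970 + (+1130) = 2100 ft.
ISA temperature at 2100 ft = 15 − 2 × (2100/1000) = 10.8°C.
ISA deviation = 34 − 10.8 = +23.2°C.
Density altitude = 2100 + 120 × (23.2) = 4884 ft.

4884 ft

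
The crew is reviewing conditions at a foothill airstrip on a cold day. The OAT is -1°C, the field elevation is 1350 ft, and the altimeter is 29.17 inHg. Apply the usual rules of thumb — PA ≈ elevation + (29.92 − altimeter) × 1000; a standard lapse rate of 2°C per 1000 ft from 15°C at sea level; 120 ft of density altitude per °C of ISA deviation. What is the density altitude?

Pressure altitude = 1350 + (29.92 − 29.17) × 1000 = 1350 + (+750) = 2100 ft.
ISA temperature at 2100 ft = 15 − 2 × (2100/1000) = 10.8°C.
ISA deviation = -1 − 10.8 = -11.8°C.
Density altitude = 2100 + 120 × (-11.8) = 684 ft.

684 ft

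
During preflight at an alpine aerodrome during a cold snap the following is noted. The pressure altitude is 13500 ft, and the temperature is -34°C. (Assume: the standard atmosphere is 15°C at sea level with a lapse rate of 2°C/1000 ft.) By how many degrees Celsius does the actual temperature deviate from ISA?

ISA-22°C

ISA temperature at 13500 ft = 15 − 2 × (13500/1000) = -12°C.
Deviation = OAT − ISA = -34 − (-12) = -22°C.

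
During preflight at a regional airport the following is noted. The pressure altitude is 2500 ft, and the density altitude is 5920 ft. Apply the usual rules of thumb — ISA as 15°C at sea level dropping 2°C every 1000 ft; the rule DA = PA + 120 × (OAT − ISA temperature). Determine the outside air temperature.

Density altitude − pressure altitude = 5920 − 2500 = +3420 ft.
At 120 ft/°C that is an ISA deviation of 3420/120 = +28.5°C.
ISA temperature at 2500 ft = 15 − 2 × (2500/1000) = 10°C.
OAT = ISA + deviation = 10 + (+28.5) = 38.5°C.

38.5°C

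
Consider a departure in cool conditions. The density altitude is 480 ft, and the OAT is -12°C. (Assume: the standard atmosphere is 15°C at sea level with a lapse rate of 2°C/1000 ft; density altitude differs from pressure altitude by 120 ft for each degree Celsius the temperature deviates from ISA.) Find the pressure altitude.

DA = PA + 120 × (OAT − (15 − 2·PA/1000)) = PA + 120·OAT − 1800 + 0.24·PA = 1.24·PA + 120·OAT − 1800.
So 1.24·PA = 480 − 120 × (-12) + 1800 = 3720.
PA = 3720 / 1.24 = 3000 ft.

3000 ft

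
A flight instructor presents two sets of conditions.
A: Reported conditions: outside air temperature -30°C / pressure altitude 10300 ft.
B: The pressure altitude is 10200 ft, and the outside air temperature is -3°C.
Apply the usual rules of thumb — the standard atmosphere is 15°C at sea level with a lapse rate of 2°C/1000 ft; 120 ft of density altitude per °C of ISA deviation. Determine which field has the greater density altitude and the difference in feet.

B by 3116 ft

A: ISA temp = -5.6°C, deviation -24.4°C, DA = 10300 + 120 × (-24.4) = 7372 ft.
B: ISA temp = -5.4°C, deviation +2.4°C, DA = 10200 + 120 × 2.4 = 10488 ft.
B is higher by 10488 − 7372 = 3116 ft.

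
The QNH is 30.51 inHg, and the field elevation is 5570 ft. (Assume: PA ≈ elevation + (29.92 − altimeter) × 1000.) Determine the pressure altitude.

Pressure correction = (29.92 − 30.51) × 1000 = -590 ft.
Pressure altitude = 5570 + (-590) = 4980 ft.

4980 ft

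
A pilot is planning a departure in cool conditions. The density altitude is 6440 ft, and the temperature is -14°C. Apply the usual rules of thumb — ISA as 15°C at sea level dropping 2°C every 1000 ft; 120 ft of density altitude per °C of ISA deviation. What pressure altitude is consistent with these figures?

8000 ft

DA = PA + 120 × (OAT − (15 − 2·PA/1000)) = PA + 120·OAT − 1800 + 0.24·PA = 1.24·PA + 120·OAT − 1800.
So 1.24·PA = 6440 − 120 × (-14) + 1800 = 9920.
PA = 9920 / 1.24 = 8000 ft.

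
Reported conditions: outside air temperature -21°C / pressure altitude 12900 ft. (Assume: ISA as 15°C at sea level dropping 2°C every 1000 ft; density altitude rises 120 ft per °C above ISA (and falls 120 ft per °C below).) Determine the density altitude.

ISA temperature at 12900 ft = 15 − 2 × (12900/1000) = -10.8°C.
ISA deviation = -21 − (-10.8) = -10.2°C.
Density altitude = 12900 + 120 × (-10.2) = 12900 + (-1224) = 11676 ft.

11676 ft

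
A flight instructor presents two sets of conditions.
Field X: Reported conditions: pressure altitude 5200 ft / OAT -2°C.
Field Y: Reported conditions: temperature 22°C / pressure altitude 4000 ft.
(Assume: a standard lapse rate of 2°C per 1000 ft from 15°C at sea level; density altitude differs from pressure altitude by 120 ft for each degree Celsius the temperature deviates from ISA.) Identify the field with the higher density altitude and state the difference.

Field Y by 1392 ft

Field X: ISA temp = 4.6°C, deviation -6.6°C, DA = 5200 + 120 × (-6.6) = 4408 ft.
Field Y: ISA temp = 7°C, deviation +15°C, DA = 4000 + 120 × 15 = 5800 ft.
Field Y is higher by 5800 − 4408 = 1392 ft.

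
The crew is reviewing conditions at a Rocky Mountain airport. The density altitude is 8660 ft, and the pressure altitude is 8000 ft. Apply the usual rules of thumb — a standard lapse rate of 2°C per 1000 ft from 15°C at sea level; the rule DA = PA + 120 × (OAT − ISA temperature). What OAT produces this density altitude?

4.5°C

Density altitude − pressure altitude = 8660 − 8000 = +660 ft.
At 120 ft/°C that is an ISA deviation of 660/120 = +5.5°C.
ISA temperature at 8000 ft = 15 − 2 × (8000/1000) = -1°C.
OAT = ISA + deviation = -1 + (+5.5) = 4.5°C.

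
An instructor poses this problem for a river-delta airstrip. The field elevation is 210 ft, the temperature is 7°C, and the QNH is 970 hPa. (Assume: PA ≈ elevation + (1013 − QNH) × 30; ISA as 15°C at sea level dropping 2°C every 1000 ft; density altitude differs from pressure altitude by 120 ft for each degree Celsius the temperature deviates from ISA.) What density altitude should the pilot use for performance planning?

900 ft

Pressure altitude = 210 + (1013 − 970) × 30 = 210 + (+1290) = 1500 ft.
ISA temperature at 1500 ft = 15 − 2 × (1500/1000) = 12°C.
ISA deviation = 7 − 12 = -5°C.
Density altitude = 1500 + 120 × (-5) = 900 ft.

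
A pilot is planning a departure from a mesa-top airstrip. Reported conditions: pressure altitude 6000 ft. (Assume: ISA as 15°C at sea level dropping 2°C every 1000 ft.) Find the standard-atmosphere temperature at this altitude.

3°C

ISA temperature = 15 − 2 × (6000/1000) = 15 − 12 = 3°C.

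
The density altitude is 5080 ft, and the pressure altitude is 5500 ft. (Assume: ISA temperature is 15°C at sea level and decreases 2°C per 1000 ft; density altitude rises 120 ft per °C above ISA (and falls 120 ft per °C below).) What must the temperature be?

0.5°C

Density altitude − pressure altitude = 5080 − 5500 = -420 ft.
At 120 ft/°C that is an ISA deviation of -420/120 = -3.5°C.
ISA temperature at 5500 ft = 15 − 2 × (5500/1000) = 4°C.
OAT = ISA + deviation = 4 + (-3.5) = 0.5°C.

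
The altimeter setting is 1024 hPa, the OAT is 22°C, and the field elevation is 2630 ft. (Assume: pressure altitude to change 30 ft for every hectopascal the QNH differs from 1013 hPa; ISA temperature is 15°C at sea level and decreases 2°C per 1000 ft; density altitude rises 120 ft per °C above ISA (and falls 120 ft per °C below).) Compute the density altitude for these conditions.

Pressure altitude = 2630 + (1013 − 1024) × 30 = 2630 + (-330) = 2300 ft.
ISA temperature at 2300 ft = 15 − 2 × (2300/1000) = 10.4°C.
ISA deviation = 22 − 10.4 = +11.6°C.
Density altitude = 2300 + 120 × (11.6) = 3692 ft.

3692 ft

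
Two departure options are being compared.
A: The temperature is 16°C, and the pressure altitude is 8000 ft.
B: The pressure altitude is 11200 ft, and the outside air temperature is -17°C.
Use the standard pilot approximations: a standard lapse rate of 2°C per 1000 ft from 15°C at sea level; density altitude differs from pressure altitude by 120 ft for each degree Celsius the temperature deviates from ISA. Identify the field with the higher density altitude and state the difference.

A: ISA temp = -1°C, deviation +17°C, DA = 8000 + 120 × 17 = 10040 ft.
B: ISA temp = -7.4°C, deviation -9.6°C, DA = 11200 + 120 × (-9.6) = 10048 ft.
B is higher by 10048 − 10040 = 8 ft.

B by 8 ft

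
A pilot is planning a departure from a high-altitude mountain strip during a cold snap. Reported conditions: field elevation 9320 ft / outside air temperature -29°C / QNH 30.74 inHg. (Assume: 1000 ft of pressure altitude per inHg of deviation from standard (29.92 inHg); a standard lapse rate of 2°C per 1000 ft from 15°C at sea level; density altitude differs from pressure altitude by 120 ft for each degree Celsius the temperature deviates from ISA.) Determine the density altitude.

5260 ft

Pressure altitude = 9320 + (29.92 − 30.74) × 1000 = 9320 + (-820) = 8500 ft.
ISA temperature at 8500 ft = 15 − 2 × (8500/1000) = -2°C.
ISA deviation = -29 − (-2) = -27°C.
Density altitude = 8500 + 120 × (-27) = 5260 ft.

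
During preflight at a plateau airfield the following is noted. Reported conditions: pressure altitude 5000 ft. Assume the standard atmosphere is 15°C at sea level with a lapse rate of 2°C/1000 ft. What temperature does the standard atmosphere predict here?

5°C

ISA temperature = 15 − 2 × (5000/1000) = 15 − 10 = 5°C.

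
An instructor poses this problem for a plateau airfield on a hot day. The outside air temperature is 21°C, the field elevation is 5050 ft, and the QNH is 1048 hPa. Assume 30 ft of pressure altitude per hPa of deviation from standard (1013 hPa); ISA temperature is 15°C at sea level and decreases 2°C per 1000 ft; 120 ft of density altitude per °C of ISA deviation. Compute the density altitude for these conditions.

Pressure altitude = 5050 + (1013 − 1048) × 30 = 5050 + (-1050) = 4000 ft.
ISA temperature at 4000 ft = 15 − 2 × (4000/1000) = 7°C.
ISA deviation = 21 − 7 = +14°C.
Density altitude = 4000 + 120 × (14) = 5680 ft.

5680 ft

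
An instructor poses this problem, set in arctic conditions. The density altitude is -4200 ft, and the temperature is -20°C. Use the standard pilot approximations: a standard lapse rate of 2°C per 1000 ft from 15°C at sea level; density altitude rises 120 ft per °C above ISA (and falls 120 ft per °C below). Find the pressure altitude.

DA = PA + 120 × (OAT − (15 − 2·PA/1000)) = PA + 120·OAT − 1800 + 0.24·PA = 1.24·PA + 120·OAT − 1800.
So 1.24·PA = -4200 − 120 × (-20) + 1800 = 0.
PA = 0 / 1.24 = 0 ft.

0 ft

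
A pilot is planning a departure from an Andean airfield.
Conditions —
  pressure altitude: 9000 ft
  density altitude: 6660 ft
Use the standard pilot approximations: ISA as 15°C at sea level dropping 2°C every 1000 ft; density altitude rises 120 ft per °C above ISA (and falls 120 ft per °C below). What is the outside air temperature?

Density altitude − pressure altitude = 6660 − 9000 = -2340 ft.
At 120 ft/°C that is an ISA deviation of -2340/120 = -19.5°C.
ISA temperature at 9000 ft = 15 − 2 × (9000/1000) = -3°C.
OAT = ISA + deviation = -3 + (-19.5) = -22.5°C.

-22.5°C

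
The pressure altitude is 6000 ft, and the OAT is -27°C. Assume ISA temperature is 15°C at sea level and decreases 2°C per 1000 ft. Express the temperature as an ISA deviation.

ISA-30°C

ISA temperature at 6000 ft = 15 − 2 × (6000/1000) = 3°C.
Deviation = OAT − ISA = -27 − 3 = -30°C.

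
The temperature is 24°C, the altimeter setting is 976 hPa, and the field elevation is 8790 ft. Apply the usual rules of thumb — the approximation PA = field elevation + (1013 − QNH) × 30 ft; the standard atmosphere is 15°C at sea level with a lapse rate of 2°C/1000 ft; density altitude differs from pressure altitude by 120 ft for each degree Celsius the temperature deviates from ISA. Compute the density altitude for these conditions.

13356 ft

Pressure altitude = 8790 + (1013 − 976) × 30 = 8790 + (+1110) = 9900 ft.
ISA temperature at 9900 ft = 15 − 2 × (9900/1000) = -4.8°C.
ISA deviation = 24 − (-4.8) = +28.8°C.
Density altitude = 9900 + 120 × (28.8) = 13356 ft.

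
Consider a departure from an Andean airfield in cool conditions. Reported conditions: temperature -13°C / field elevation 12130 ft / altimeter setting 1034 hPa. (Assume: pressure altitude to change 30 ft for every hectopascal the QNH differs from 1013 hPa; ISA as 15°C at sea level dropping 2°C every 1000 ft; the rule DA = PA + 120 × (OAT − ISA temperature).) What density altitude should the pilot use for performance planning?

10900 ft

Pressure altitude = 12130 + (1013 − 1034) × 30 = 12130 + (-630) = 11500 ft.
ISA temperature at 11500 ft = 15 − 2 × (11500/1000) = -8°C.
ISA deviation = -13 − (-8) = -5°C.
Density altitude = 11500 + 120 × (-5) = 10900 ft.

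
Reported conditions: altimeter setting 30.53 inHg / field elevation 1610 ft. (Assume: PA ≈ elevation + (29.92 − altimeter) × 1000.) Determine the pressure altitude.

1000 ft

Pressure correction = (29.92 − 30.53) × 1000 = -610 ft.
Pressure altitude = 1610 + (-610) = 1000 ft.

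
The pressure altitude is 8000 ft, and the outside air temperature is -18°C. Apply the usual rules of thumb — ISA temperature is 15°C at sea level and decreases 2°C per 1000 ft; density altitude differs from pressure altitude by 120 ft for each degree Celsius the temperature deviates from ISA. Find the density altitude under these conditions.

5960 ft

ISA temperature at 8000 ft = 15 − 2 × (8000/1000) = -1°C.
ISA deviation = -18 − (-1) = -17°C.
Density altitude = 8000 + 120 × (-17) = 8000 + (-2040) = 5960 ft.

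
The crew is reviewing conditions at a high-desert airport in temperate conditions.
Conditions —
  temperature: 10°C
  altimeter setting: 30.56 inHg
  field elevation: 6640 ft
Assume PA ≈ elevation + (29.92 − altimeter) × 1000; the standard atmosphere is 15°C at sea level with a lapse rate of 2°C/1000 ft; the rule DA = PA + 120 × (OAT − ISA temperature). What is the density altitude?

Pressure altitude = 6640 + (29.92 − 30.56) × 1000 = 6640 + (-640) = 6000 ft.
ISA temperature at 6000 ft = 15 − 2 × (6000/1000) = 3°C.
ISA deviation = 10 − 3 = +7°C.
Density altitude = 6000 + 120 × (7) = 6840 ft.

6840 ft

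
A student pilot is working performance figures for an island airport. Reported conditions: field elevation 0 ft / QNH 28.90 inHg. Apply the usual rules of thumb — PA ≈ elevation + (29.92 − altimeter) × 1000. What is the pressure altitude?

Pressure correction = (29.92 − 28.90) × 1000 = +1020 ft.
Pressure altitude = 0 + (+1020) = 1020 ft.

1020 ft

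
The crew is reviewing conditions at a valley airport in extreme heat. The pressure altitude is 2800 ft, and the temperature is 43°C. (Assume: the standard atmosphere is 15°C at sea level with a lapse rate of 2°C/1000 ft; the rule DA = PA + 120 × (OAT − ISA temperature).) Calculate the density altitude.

6832 ft

ISA temperature at 2800 ft = 15 − 2 × (2800/1000) = 9.4°C.
ISA deviation = 43 − 9.4 = +33.6°C.
Density altitude = 2800 + 120 × (33.6) = 2800 + (+4032) = 6832 ft.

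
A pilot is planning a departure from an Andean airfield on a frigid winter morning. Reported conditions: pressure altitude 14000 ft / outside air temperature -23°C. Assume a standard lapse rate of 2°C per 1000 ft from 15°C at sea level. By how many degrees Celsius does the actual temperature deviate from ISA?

ISA-10°C

ISA temperature at 14000 ft = 15 − 2 × (14000/1000) = -13°C.
Deviation = OAT − ISA = -23 − (-13) = -10°C.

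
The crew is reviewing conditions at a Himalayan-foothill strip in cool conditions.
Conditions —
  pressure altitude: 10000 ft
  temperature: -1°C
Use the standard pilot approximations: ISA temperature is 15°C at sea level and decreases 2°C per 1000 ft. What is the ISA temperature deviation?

ISA temperature at 10000 ft = 15 − 2 × (10000/1000) = -5°C.
Deviation = OAT − ISA = -1 − (-5) = +4°C.

ISA+4°C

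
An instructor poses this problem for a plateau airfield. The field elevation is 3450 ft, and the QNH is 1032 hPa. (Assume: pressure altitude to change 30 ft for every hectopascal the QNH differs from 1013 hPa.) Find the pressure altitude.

Pressure correction = (1013 − 1032) × 30 = -570 ft.
Pressure altitude = 3450 + (-570) = 2880 ft.

2880 ft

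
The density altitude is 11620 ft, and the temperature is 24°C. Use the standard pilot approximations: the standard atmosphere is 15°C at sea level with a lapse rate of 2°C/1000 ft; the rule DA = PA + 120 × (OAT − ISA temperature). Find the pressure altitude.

DA = PA + 120 × (OAT − (15 − 2·PA/1000)) = PA + 120·OAT − 1800 + 0.24·PA = 1.24·PA + 120·OAT − 1800.
So 1.24·PA = 11620 − 120 × 24 + 1800 = 10540.
PA = 10540 / 1.24 = 8500 ft.

8500 ft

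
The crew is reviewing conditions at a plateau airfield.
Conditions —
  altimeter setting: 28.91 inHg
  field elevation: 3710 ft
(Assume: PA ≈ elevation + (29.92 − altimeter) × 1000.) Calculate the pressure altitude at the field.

Pressure correction = (29.92 − 28.91) × 1000 = +1010 ft.
Pressure altitude = 3710 + (+1010) = 4720 ft.

4720 ft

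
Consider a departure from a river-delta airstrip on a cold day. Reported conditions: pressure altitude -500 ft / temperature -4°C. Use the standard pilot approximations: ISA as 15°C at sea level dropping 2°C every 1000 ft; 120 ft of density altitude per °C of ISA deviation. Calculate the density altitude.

-2900 ft

ISA temperature at -500 ft = 15 − 2 × (-500/1000) = 16°C.
ISA deviation = -4 − 16 = -20°C.
Density altitude = -500 + 120 × (-20) = -500 + (-2400) = -2900 ft.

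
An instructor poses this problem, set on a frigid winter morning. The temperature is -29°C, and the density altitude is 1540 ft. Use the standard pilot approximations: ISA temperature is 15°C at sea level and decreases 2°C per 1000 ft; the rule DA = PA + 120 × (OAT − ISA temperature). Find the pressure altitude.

DA = PA + 120 × (OAT − (15 − 2·PA/1000)) = PA + 120·OAT − 1800 + 0.24·PA = 1.24·PA + 120·OAT − 1800.
So 1.24·PA = 1540 − 120 × (-29) + 1800 = 6820.
PA = 6820 / 1.24 = 5500 ft.

5500 ft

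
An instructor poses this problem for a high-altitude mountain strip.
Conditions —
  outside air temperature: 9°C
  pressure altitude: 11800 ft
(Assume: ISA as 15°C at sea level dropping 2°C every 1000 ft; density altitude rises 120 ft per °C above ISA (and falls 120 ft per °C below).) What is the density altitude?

13912 ft

ISA temperature at 11800 ft = 15 − 2 × (11800/1000) = -8.6°C.
ISA deviation = 9 − (-8.6) = +17.6°C.
Density altitude = 11800 + 120 × (17.6) = 11800 + (+2112) = 13912 ft.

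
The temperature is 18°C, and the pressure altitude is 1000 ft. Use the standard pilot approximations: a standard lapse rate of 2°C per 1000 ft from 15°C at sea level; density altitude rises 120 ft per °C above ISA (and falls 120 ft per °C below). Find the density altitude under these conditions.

1600 ft

ISA temperature at 1000 ft = 15 − 2 × (1000/1000) = 13°C.
ISA deviation = 18 − 13 = +5°C.
Density altitude = 1000 + 120 × (5) = 1000 + (+600) = 1600 ft.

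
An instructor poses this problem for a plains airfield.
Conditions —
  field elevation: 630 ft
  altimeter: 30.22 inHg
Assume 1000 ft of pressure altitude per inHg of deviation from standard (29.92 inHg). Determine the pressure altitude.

Pressure correction = (29.92 − 30.22) × 1000 = -300 ft.
Pressure altitude = 630 + (-300) = 330 ft.

330 ft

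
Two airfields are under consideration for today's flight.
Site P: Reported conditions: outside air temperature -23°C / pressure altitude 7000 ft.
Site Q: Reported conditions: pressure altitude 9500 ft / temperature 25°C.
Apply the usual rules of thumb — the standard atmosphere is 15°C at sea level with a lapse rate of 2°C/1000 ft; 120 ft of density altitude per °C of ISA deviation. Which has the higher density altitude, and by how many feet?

Site P: ISA temp = 1°C, deviation -24°C, DA = 7000 + 120 × (-24) = 4120 ft.
Site Q: ISA temp = -4°C, deviation +29°C, DA = 9500 + 120 × 29 = 12980 ft.
Site Q is higher by 12980 − 4120 = 8860 ft.

Site Q by 8860 ft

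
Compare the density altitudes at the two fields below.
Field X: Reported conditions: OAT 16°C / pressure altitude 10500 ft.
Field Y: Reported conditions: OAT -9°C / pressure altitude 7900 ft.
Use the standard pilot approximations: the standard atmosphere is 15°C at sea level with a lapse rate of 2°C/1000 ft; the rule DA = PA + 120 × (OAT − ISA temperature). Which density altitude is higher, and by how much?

Field X by 6224 ft

Field X: ISA temp = -6°C, deviation +22°C, DA = 10500 + 120 × 22 = 13140 ft.
Field Y: ISA temp = -0.8°C, deviation -8.2°C, DA = 7900 + 120 × (-8.2) = 6916 ft.
Field X is higher by 13140 − 6916 = 6224 ft.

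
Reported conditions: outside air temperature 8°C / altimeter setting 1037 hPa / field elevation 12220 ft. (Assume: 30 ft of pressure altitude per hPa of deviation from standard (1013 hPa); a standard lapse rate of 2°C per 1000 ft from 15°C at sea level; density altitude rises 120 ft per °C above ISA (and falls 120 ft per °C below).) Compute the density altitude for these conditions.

13420 ft

Pressure altitude = 12220 + (1013 − 1037) × 30 = 12220 + (-720) = 11500 ft.
ISA temperature at 11500 ft = 15 − 2 × (11500/1000) = -8°C.
ISA deviation = 8 − (-8) = +16°C.
Density altitude = 11500 + 120 × (16) = 13420 ft.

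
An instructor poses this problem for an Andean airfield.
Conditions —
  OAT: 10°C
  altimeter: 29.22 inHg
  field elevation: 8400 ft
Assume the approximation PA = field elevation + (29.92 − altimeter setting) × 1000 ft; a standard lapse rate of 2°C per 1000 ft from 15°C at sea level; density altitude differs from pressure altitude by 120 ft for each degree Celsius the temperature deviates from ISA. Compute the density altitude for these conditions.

10684 ft

Pressure altitude = 8400 + (29.92 − 29.22) × 1000 = 8400 + (+700) = 9100 ft.
ISA temperature at 9100 ft = 15 − 2 × (9100/1000) = -3.2°C.
ISA deviation = 10 − (-3.2) = +13.2°C.
Density altitude = 9100 + 120 × (13.2) = 10684 ft.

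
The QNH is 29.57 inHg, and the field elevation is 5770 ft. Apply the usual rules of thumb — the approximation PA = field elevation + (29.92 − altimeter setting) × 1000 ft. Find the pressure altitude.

6120 ft

Pressure correction = (29.92 − 29.57) × 1000 = +350 ft.
Pressure altitude = 5770 + (+350) = 6120 ft.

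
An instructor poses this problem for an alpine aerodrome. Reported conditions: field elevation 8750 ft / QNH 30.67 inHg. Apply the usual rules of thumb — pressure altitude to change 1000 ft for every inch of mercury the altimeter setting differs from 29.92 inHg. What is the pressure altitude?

8000 ft

Pressure correction = (29.92 − 30.67) × 1000 = -750 ft.
Pressure altitude = 8750 + (-750) = 8000 ft.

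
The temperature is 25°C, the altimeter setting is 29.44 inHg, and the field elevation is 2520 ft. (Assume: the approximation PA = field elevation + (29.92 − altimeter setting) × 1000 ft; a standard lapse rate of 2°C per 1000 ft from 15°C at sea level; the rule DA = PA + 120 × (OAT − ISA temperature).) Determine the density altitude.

Pressure altitude = 2520 + (29.92 − 29.44) × 1000 = 2520 + (+480) = 3000 ft.
ISA temperature at 3000 ft = 15 − 2 × (3000/1000) = 9°C.
ISA deviation = 25 − 9 = +16°C.
Density altitude = 3000 + 120 × (16) = 4920 ft.

4920 ft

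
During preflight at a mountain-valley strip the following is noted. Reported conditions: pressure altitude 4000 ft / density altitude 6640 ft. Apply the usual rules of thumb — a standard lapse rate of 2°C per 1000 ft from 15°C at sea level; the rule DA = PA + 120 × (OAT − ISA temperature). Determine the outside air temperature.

Density altitude − pressure altitude = 6640 − 4000 = +2640 ft.
At 120 ft/°C that is an ISA deviation of 2640/120 = +22°C.
ISA temperature at 4000 ft = 15 − 2 × (4000/1000) = 7°C.
OAT = ISA + deviation = 7 + (+22) = 29°C.

29°C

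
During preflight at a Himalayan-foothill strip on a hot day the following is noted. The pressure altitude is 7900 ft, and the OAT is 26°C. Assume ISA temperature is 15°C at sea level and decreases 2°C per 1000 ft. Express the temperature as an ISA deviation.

ISA+26.8°C

ISA temperature at 7900 ft = 15 − 2 × (7900/1000) = -0.8°C.
Deviation = OAT − ISA = 26 − (-0.8) = +26.8°C.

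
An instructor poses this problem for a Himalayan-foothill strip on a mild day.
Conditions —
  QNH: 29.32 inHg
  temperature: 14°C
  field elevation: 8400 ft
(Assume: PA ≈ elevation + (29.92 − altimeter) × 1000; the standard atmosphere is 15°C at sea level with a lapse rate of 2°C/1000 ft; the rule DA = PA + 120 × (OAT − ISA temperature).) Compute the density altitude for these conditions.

11040 ft

Pressure altitude = 8400 + (29.92 − 29.32) × 1000 = 8400 + (+600) = 9000 ft.
ISA temperature at 9000 ft = 15 − 2 × (9000/1000) = -3°C.
ISA deviation = 14 − (-3) = +17°C.
Density altitude = 9000 + 120 × (17) = 11040 ft.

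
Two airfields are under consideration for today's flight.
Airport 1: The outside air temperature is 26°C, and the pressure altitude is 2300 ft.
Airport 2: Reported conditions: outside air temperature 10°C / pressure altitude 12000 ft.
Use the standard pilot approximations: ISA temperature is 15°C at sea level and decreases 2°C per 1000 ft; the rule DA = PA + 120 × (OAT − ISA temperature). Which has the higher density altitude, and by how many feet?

Airport 2 by 10108 ft

Airport 1: ISA temp = 10.4°C, deviation +15.6°C, DA = 2300 + 120 × 15.6 = 4172 ft.
Airport 2: ISA temp = -9°C, deviation +19°C, DA = 12000 + 120 × 19 = 14280 ft.
Airport 2 is higher by 14280 − 4172 = 10108 ft.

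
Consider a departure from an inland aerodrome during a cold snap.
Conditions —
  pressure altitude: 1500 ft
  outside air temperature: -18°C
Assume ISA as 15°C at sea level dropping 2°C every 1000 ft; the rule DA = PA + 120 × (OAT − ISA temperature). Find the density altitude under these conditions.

-2100 ft

ISA temperature at 1500 ft = 15 − 2 × (1500/1000) = 12°C.
ISA deviation = -18 − 12 = -30°C.
Density altitude = 1500 + 120 × (-30) = 1500 + (-3600) = -2100 ft.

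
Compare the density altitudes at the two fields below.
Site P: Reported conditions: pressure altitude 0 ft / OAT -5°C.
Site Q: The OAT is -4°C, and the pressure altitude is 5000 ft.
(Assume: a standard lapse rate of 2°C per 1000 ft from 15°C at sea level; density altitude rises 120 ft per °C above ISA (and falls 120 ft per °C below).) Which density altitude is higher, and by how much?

Site Q by 6320 ft

Site P: ISA temp = 15°C, deviation -20°C, DA = 0 + 120 × (-20) = -2400 ft.
Site Q: ISA temp = 5°C, deviation -9°C, DA = 5000 + 120 × (-9) = 3920 ft.
Site Q is higher by 3920 − (-2400) = 6320 ft.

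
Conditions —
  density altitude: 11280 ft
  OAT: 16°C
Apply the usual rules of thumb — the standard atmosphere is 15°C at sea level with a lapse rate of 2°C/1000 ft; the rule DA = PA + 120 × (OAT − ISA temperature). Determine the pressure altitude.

DA = PA + 120 × (OAT − (15 − 2·PA/1000)) = PA + 120·OAT − 1800 + 0.24·PA = 1.24·PA + 120·OAT − 1800.
So 1.24·PA = 11280 − 120 × 16 + 1800 = 11160.
PA = 11160 / 1.24 = 9000 ft.

9000 ft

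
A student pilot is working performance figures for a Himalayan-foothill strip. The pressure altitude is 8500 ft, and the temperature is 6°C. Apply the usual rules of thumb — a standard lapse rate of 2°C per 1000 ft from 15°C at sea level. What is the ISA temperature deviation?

ISA+8°C

ISA temperature at 8500 ft = 15 − 2 × (8500/1000) = -2°C.
Deviation = OAT − ISA = 6 − (-2) = +8°C.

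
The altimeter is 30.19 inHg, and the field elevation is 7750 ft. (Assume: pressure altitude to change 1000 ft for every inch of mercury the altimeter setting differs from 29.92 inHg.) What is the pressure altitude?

Pressure correction = (29.92 − 30.19) × 1000 = -270 ft.
Pressure altitude = 7750 + (-270) = 7480 ft.

7480 ft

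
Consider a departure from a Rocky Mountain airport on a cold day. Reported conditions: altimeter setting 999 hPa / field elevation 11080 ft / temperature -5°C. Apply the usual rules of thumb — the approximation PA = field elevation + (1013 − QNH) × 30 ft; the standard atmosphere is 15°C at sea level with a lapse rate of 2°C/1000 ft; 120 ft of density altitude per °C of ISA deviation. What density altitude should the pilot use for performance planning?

11860 ft

Pressure altitude = 11080 + (1013 − 999) × 30 = 11080 + (+420) = 11500 ft.
ISA temperature at 11500 ft = 15 − 2 × (11500/1000) = -8°C.
ISA deviation = -5 − (-8) = +3°C.
Density altitude = 11500 + 120 × (3) = 11860 ft.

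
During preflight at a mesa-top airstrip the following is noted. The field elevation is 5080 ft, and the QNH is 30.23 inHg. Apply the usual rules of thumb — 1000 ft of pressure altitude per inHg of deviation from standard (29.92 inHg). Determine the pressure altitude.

Pressure correction = (29.92 − 30.23) × 1000 = -310 ft.
Pressure altitude = 5080 + (-310) = 4770 ft.

4770 ft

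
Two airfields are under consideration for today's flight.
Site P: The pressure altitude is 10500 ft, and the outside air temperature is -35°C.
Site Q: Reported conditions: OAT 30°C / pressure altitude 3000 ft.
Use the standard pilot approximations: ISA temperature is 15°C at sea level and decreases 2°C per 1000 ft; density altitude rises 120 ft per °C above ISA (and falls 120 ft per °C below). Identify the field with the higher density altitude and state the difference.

Site P by 1500 ft

Site P: ISA temp = -6°C, deviation -29°C, DA = 10500 + 120 × (-29) = 7020 ft.
Site Q: ISA temp = 9°C, deviation +21°C, DA = 3000 + 120 × 21 = 5520 ft.
Site P is higher by 7020 − 5520 = 1500 ft.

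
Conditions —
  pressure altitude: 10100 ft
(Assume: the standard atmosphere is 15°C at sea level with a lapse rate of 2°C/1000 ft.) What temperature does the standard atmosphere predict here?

ISA temperature = 15 − 2 × (10100/1000) = 15 − 20.2 = -5.2°C.

-5.2°C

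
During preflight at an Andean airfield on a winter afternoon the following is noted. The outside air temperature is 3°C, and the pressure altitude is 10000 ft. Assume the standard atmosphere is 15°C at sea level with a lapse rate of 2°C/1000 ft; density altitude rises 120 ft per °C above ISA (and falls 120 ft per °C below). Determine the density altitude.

10960 ft

ISA temperature at 10000 ft = 15 − 2 × (10000/1000) = -5°C.
ISA deviation = 3 − (-5) = +8°C.
Density altitude = 10000 + 120 × (8) = 10000 + (+960) = 10960 ft.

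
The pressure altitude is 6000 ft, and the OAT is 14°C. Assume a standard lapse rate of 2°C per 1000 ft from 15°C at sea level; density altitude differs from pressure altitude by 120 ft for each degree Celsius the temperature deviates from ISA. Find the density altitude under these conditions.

ISA temperature at 6000 ft = 15 − 2 × (6000/1000) = 3°C.
ISA deviation = 14 − 3 = +11°C.
Density altitude = 6000 + 120 × (11) = 6000 + (+1320) = 7320 ft.

7320 ft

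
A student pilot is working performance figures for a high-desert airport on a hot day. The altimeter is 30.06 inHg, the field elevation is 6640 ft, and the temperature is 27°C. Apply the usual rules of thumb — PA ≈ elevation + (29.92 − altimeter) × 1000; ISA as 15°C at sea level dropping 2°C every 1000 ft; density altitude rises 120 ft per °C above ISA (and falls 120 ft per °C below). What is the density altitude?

Pressure altitude = 6640 + (29.92 − 30.06) × 1000 = 6640 + (-140) = 6500 ft.
ISA temperature at 6500 ft = 15 − 2 × (6500/1000) = 2°C.
ISA deviation = 27 − 2 = +25°C.
Density altitude = 6500 + 120 × (25) = 9500 ft.

9500 ft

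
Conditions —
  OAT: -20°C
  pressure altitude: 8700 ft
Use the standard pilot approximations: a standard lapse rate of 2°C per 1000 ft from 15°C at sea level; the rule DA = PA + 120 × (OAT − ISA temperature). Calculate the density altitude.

6588 ft

ISA temperature at 8700 ft = 15 − 2 × (8700/1000) = -2.4°C.
ISA deviation = -20 − (-2.4) = -17.6°C.
Density altitude = 8700 + 120 × (-17.6) = 8700 + (-2112) = 6588 ft.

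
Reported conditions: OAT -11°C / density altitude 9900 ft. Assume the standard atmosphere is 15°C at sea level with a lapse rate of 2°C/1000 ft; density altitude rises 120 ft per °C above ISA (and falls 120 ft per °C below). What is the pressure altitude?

DA = PA + 120 × (OAT − (15 − 2·PA/1000)) = PA + 120·OAT − 1800 + 0.24·PA = 1.24·PA + 120·OAT − 1800.
So 1.24·PA = 9900 − 120 × (-11) + 1800 = 13020.
PA = 13020 / 1.24 = 10500 ft.

10500 ft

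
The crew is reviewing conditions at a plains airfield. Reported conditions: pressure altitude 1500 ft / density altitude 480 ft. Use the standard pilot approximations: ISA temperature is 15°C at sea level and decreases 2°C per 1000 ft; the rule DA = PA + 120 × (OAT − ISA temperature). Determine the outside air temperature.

3.5°C

Density altitude − pressure altitude = 480 − 1500 = -1020 ft.
At 120 ft/°C that is an ISA deviation of -1020/120 = -8.5°C.
ISA temperature at 1500 ft = 15 − 2 × (1500/1000) = 12°C.
OAT = ISA + deviation = 12 + (-8.5) = 3.5°C.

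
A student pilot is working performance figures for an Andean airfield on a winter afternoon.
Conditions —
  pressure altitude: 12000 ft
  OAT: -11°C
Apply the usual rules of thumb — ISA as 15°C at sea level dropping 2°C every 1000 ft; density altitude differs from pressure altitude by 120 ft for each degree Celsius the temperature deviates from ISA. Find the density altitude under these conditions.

ISA temperature at 12000 ft = 15 − 2 × (12000/1000) = -9°C.
ISA deviation = -11 − (-9) = -2°C.
Density altitude = 12000 + 120 × (-2) = 12000 + (-240) = 11760 ft.

11760 ft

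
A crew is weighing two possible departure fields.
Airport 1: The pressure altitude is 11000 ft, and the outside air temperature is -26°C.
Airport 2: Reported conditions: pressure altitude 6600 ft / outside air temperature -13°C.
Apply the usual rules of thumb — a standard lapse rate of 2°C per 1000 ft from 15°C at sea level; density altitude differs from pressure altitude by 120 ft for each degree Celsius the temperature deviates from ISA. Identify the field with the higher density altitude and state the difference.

Airport 1: ISA temp = -7°C, deviation -19°C, DA = 11000 + 120 × (-19) = 8720 ft.
Airport 2: ISA temp = 1.8°C, deviation -14.8°C, DA = 6600 + 120 × (-14.8) = 4824 ft.
Airport 1 is higher by 8720 − 4824 = 3896 ft.

Airport 1 by 3896 ft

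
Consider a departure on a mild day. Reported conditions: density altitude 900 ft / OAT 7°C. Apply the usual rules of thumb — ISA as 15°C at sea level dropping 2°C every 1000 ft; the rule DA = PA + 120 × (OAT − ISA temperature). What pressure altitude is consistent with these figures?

1500 ft

DA = PA + 120 × (OAT − (15 − 2·PA/1000)) = PA + 120·OAT − 1800 + 0.24·PA = 1.24·PA + 120·OAT − 1800.
So 1.24·PA = 900 − 120 × 7 + 1800 = 1860.
PA = 1860 / 1.24 = 1500 ft.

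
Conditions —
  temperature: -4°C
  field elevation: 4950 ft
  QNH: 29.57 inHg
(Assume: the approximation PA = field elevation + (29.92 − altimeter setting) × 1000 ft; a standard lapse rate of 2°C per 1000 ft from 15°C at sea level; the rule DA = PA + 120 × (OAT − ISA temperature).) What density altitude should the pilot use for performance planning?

4292 ft

Pressure altitude = 4950 + (29.92 − 29.57) × 1000 = 4950 + (+350) = 5300 ft.
ISA temperature at 5300 ft = 15 − 2 × (5300/1000) = 4.4°C.
ISA deviation = -4 − 4.4 = -8.4°C.
Density altitude = 5300 + 120 × (-8.4) = 4292 ft.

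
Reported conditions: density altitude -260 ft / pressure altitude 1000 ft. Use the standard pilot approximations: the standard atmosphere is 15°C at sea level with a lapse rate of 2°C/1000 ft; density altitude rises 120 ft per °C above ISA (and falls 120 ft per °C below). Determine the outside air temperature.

Density altitude − pressure altitude = -260 − 1000 = -1260 ft.
At 120 ft/°C that is an ISA deviation of -1260/120 = -10.5°C.
ISA temperature at 1000 ft = 15 − 2 × (1000/1000) = 13°C.
OAT = ISA + deviation = 13 + (-10.5) = 2.5°C.

2.5°C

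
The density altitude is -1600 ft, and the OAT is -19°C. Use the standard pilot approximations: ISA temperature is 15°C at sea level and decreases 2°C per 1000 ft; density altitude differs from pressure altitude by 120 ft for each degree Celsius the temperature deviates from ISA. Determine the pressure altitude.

2000 ft

DA = PA + 120 × (OAT − (15 − 2·PA/1000)) = PA + 120·OAT − 1800 + 0.24·PA = 1.24·PA + 120·OAT − 1800.
So 1.24·PA = -1600 − 120 × (-19) + 1800 = 2480.
PA = 2480 / 1.24 = 2000 ft.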